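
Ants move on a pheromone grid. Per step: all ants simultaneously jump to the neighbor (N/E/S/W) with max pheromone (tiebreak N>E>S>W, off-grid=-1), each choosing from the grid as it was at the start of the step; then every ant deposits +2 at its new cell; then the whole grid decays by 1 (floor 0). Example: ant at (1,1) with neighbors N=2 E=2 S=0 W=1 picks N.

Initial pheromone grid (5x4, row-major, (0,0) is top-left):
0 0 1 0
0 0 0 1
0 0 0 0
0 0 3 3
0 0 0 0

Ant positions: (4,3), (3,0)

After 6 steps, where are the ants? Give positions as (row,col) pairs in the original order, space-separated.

Step 1: ant0:(4,3)->N->(3,3) | ant1:(3,0)->N->(2,0)
  grid max=4 at (3,3)
Step 2: ant0:(3,3)->W->(3,2) | ant1:(2,0)->N->(1,0)
  grid max=3 at (3,2)
Step 3: ant0:(3,2)->E->(3,3) | ant1:(1,0)->N->(0,0)
  grid max=4 at (3,3)
Step 4: ant0:(3,3)->W->(3,2) | ant1:(0,0)->E->(0,1)
  grid max=3 at (3,2)
Step 5: ant0:(3,2)->E->(3,3) | ant1:(0,1)->E->(0,2)
  grid max=4 at (3,3)
Step 6: ant0:(3,3)->W->(3,2) | ant1:(0,2)->E->(0,3)
  grid max=3 at (3,2)

(3,2) (0,3)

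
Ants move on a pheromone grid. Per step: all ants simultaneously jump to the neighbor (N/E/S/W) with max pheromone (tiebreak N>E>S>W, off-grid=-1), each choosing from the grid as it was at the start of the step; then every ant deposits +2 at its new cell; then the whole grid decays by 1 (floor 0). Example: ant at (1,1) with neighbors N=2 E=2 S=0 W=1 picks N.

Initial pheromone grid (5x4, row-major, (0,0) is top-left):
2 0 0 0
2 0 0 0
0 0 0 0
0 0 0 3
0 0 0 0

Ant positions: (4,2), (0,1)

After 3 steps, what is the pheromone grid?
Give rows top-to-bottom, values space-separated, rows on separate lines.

After step 1: ants at (3,2),(0,0)
  3 0 0 0
  1 0 0 0
  0 0 0 0
  0 0 1 2
  0 0 0 0
After step 2: ants at (3,3),(1,0)
  2 0 0 0
  2 0 0 0
  0 0 0 0
  0 0 0 3
  0 0 0 0
After step 3: ants at (2,3),(0,0)
  3 0 0 0
  1 0 0 0
  0 0 0 1
  0 0 0 2
  0 0 0 0

3 0 0 0
1 0 0 0
0 0 0 1
0 0 0 2
0 0 0 0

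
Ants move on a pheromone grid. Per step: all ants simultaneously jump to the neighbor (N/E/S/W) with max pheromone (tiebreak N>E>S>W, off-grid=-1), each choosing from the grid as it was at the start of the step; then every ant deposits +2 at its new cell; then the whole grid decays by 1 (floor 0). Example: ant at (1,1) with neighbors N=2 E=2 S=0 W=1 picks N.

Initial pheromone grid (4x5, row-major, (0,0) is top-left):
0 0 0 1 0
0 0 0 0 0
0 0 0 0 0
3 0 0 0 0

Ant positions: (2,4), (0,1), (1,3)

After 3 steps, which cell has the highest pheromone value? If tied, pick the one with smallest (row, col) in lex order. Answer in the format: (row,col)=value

Step 1: ant0:(2,4)->N->(1,4) | ant1:(0,1)->E->(0,2) | ant2:(1,3)->N->(0,3)
  grid max=2 at (0,3)
Step 2: ant0:(1,4)->N->(0,4) | ant1:(0,2)->E->(0,3) | ant2:(0,3)->W->(0,2)
  grid max=3 at (0,3)
Step 3: ant0:(0,4)->W->(0,3) | ant1:(0,3)->W->(0,2) | ant2:(0,2)->E->(0,3)
  grid max=6 at (0,3)
Final grid:
  0 0 3 6 0
  0 0 0 0 0
  0 0 0 0 0
  0 0 0 0 0
Max pheromone 6 at (0,3)

Answer: (0,3)=6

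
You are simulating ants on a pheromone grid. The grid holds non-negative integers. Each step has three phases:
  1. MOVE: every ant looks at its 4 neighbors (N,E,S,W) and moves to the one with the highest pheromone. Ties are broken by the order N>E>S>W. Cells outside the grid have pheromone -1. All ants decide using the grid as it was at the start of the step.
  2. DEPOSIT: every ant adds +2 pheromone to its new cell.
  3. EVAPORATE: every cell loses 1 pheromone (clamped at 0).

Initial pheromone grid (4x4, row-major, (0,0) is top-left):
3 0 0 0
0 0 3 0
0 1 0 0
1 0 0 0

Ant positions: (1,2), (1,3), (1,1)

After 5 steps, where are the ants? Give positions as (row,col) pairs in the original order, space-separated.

Step 1: ant0:(1,2)->N->(0,2) | ant1:(1,3)->W->(1,2) | ant2:(1,1)->E->(1,2)
  grid max=6 at (1,2)
Step 2: ant0:(0,2)->S->(1,2) | ant1:(1,2)->N->(0,2) | ant2:(1,2)->N->(0,2)
  grid max=7 at (1,2)
Step 3: ant0:(1,2)->N->(0,2) | ant1:(0,2)->S->(1,2) | ant2:(0,2)->S->(1,2)
  grid max=10 at (1,2)
Step 4: ant0:(0,2)->S->(1,2) | ant1:(1,2)->N->(0,2) | ant2:(1,2)->N->(0,2)
  grid max=11 at (1,2)
Step 5: ant0:(1,2)->N->(0,2) | ant1:(0,2)->S->(1,2) | ant2:(0,2)->S->(1,2)
  grid max=14 at (1,2)

(0,2) (1,2) (1,2)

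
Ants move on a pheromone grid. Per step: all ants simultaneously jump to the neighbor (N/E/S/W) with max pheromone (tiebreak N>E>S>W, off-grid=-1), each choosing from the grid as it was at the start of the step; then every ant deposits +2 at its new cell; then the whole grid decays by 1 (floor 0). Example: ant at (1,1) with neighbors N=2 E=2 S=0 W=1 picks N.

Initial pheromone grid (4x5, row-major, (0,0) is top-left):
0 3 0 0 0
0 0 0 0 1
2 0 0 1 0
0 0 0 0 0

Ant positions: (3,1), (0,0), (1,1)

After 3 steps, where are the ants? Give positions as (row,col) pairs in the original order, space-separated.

Step 1: ant0:(3,1)->N->(2,1) | ant1:(0,0)->E->(0,1) | ant2:(1,1)->N->(0,1)
  grid max=6 at (0,1)
Step 2: ant0:(2,1)->W->(2,0) | ant1:(0,1)->E->(0,2) | ant2:(0,1)->E->(0,2)
  grid max=5 at (0,1)
Step 3: ant0:(2,0)->N->(1,0) | ant1:(0,2)->W->(0,1) | ant2:(0,2)->W->(0,1)
  grid max=8 at (0,1)

(1,0) (0,1) (0,1)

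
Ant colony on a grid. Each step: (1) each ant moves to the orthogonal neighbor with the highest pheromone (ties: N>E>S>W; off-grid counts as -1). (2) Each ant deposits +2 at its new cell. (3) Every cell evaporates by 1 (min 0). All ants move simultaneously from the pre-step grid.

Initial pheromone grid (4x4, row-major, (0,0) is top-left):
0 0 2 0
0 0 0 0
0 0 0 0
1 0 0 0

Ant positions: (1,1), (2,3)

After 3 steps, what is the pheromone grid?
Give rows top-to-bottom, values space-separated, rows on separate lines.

After step 1: ants at (0,1),(1,3)
  0 1 1 0
  0 0 0 1
  0 0 0 0
  0 0 0 0
After step 2: ants at (0,2),(0,3)
  0 0 2 1
  0 0 0 0
  0 0 0 0
  0 0 0 0
After step 3: ants at (0,3),(0,2)
  0 0 3 2
  0 0 0 0
  0 0 0 0
  0 0 0 0

0 0 3 2
0 0 0 0
0 0 0 0
0 0 0 0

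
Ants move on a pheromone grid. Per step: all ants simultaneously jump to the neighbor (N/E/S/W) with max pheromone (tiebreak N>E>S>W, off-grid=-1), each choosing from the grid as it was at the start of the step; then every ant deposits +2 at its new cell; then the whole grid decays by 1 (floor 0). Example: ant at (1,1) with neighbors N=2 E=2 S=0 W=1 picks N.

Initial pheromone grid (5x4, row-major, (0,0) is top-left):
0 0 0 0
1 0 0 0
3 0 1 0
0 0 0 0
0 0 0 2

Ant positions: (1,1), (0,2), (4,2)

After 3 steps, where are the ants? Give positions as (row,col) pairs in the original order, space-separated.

Step 1: ant0:(1,1)->W->(1,0) | ant1:(0,2)->E->(0,3) | ant2:(4,2)->E->(4,3)
  grid max=3 at (4,3)
Step 2: ant0:(1,0)->S->(2,0) | ant1:(0,3)->S->(1,3) | ant2:(4,3)->N->(3,3)
  grid max=3 at (2,0)
Step 3: ant0:(2,0)->N->(1,0) | ant1:(1,3)->N->(0,3) | ant2:(3,3)->S->(4,3)
  grid max=3 at (4,3)

(1,0) (0,3) (4,3)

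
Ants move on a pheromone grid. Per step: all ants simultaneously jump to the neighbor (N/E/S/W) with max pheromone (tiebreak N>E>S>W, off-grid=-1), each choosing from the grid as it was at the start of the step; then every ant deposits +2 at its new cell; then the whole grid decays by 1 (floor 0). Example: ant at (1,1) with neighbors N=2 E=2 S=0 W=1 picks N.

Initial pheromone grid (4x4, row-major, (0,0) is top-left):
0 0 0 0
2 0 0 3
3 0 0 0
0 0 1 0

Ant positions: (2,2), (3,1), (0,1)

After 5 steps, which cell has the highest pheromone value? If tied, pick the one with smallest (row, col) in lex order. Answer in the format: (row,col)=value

Step 1: ant0:(2,2)->S->(3,2) | ant1:(3,1)->E->(3,2) | ant2:(0,1)->E->(0,2)
  grid max=4 at (3,2)
Step 2: ant0:(3,2)->N->(2,2) | ant1:(3,2)->N->(2,2) | ant2:(0,2)->E->(0,3)
  grid max=3 at (2,2)
Step 3: ant0:(2,2)->S->(3,2) | ant1:(2,2)->S->(3,2) | ant2:(0,3)->S->(1,3)
  grid max=6 at (3,2)
Step 4: ant0:(3,2)->N->(2,2) | ant1:(3,2)->N->(2,2) | ant2:(1,3)->N->(0,3)
  grid max=5 at (2,2)
Step 5: ant0:(2,2)->S->(3,2) | ant1:(2,2)->S->(3,2) | ant2:(0,3)->S->(1,3)
  grid max=8 at (3,2)
Final grid:
  0 0 0 0
  0 0 0 2
  0 0 4 0
  0 0 8 0
Max pheromone 8 at (3,2)

Answer: (3,2)=8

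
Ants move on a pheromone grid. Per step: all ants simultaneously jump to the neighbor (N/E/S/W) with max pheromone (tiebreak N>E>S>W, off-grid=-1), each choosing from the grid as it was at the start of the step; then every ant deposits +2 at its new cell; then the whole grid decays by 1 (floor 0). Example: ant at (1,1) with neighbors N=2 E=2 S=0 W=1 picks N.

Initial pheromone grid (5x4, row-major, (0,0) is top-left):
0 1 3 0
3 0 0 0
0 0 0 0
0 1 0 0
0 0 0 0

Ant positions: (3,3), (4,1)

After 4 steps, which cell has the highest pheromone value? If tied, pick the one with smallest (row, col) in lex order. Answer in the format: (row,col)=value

Step 1: ant0:(3,3)->N->(2,3) | ant1:(4,1)->N->(3,1)
  grid max=2 at (0,2)
Step 2: ant0:(2,3)->N->(1,3) | ant1:(3,1)->N->(2,1)
  grid max=1 at (0,2)
Step 3: ant0:(1,3)->N->(0,3) | ant1:(2,1)->S->(3,1)
  grid max=2 at (3,1)
Step 4: ant0:(0,3)->S->(1,3) | ant1:(3,1)->N->(2,1)
  grid max=1 at (1,3)
Final grid:
  0 0 0 0
  0 0 0 1
  0 1 0 0
  0 1 0 0
  0 0 0 0
Max pheromone 1 at (1,3)

Answer: (1,3)=1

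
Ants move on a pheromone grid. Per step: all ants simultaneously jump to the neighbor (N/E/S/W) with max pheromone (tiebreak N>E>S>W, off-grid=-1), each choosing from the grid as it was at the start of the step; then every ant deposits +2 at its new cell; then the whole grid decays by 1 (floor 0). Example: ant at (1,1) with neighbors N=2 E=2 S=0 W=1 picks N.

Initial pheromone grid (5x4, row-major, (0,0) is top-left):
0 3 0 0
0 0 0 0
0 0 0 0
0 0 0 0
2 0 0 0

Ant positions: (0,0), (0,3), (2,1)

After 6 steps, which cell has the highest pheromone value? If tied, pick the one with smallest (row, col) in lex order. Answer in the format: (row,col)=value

Step 1: ant0:(0,0)->E->(0,1) | ant1:(0,3)->S->(1,3) | ant2:(2,1)->N->(1,1)
  grid max=4 at (0,1)
Step 2: ant0:(0,1)->S->(1,1) | ant1:(1,3)->N->(0,3) | ant2:(1,1)->N->(0,1)
  grid max=5 at (0,1)
Step 3: ant0:(1,1)->N->(0,1) | ant1:(0,3)->S->(1,3) | ant2:(0,1)->S->(1,1)
  grid max=6 at (0,1)
Step 4: ant0:(0,1)->S->(1,1) | ant1:(1,3)->N->(0,3) | ant2:(1,1)->N->(0,1)
  grid max=7 at (0,1)
Step 5: ant0:(1,1)->N->(0,1) | ant1:(0,3)->S->(1,3) | ant2:(0,1)->S->(1,1)
  grid max=8 at (0,1)
Step 6: ant0:(0,1)->S->(1,1) | ant1:(1,3)->N->(0,3) | ant2:(1,1)->N->(0,1)
  grid max=9 at (0,1)
Final grid:
  0 9 0 1
  0 6 0 0
  0 0 0 0
  0 0 0 0
  0 0 0 0
Max pheromone 9 at (0,1)

Answer: (0,1)=9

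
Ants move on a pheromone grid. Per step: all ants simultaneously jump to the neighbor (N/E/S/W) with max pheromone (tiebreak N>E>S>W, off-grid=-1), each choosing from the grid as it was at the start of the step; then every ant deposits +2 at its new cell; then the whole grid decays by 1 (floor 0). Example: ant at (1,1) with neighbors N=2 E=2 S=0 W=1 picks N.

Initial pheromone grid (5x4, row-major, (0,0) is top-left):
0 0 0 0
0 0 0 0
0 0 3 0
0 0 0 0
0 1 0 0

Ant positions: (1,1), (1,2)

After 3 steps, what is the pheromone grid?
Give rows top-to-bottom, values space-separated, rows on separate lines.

After step 1: ants at (0,1),(2,2)
  0 1 0 0
  0 0 0 0
  0 0 4 0
  0 0 0 0
  0 0 0 0
After step 2: ants at (0,2),(1,2)
  0 0 1 0
  0 0 1 0
  0 0 3 0
  0 0 0 0
  0 0 0 0
After step 3: ants at (1,2),(2,2)
  0 0 0 0
  0 0 2 0
  0 0 4 0
  0 0 0 0
  0 0 0 0

0 0 0 0
0 0 2 0
0 0 4 0
0 0 0 0
0 0 0 0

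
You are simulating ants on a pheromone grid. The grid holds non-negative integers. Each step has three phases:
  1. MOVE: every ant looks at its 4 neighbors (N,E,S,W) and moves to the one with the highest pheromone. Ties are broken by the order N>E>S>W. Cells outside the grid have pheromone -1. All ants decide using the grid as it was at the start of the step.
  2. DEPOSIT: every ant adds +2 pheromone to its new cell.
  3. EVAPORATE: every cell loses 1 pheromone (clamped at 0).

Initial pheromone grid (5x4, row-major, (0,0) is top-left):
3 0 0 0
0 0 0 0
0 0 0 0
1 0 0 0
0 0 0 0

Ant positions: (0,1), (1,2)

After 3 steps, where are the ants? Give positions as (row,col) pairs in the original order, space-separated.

Step 1: ant0:(0,1)->W->(0,0) | ant1:(1,2)->N->(0,2)
  grid max=4 at (0,0)
Step 2: ant0:(0,0)->E->(0,1) | ant1:(0,2)->E->(0,3)
  grid max=3 at (0,0)
Step 3: ant0:(0,1)->W->(0,0) | ant1:(0,3)->S->(1,3)
  grid max=4 at (0,0)

(0,0) (1,3)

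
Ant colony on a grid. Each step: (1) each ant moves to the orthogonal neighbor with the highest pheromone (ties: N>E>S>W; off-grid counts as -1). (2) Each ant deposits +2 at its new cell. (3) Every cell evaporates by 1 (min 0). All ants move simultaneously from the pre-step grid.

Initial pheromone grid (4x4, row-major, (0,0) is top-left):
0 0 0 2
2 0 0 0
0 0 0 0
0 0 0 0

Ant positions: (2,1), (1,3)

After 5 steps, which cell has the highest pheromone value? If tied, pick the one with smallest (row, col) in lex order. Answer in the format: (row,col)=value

Answer: (0,3)=3

Derivation:
Step 1: ant0:(2,1)->N->(1,1) | ant1:(1,3)->N->(0,3)
  grid max=3 at (0,3)
Step 2: ant0:(1,1)->W->(1,0) | ant1:(0,3)->S->(1,3)
  grid max=2 at (0,3)
Step 3: ant0:(1,0)->N->(0,0) | ant1:(1,3)->N->(0,3)
  grid max=3 at (0,3)
Step 4: ant0:(0,0)->S->(1,0) | ant1:(0,3)->S->(1,3)
  grid max=2 at (0,3)
Step 5: ant0:(1,0)->N->(0,0) | ant1:(1,3)->N->(0,3)
  grid max=3 at (0,3)
Final grid:
  1 0 0 3
  1 0 0 0
  0 0 0 0
  0 0 0 0
Max pheromone 3 at (0,3)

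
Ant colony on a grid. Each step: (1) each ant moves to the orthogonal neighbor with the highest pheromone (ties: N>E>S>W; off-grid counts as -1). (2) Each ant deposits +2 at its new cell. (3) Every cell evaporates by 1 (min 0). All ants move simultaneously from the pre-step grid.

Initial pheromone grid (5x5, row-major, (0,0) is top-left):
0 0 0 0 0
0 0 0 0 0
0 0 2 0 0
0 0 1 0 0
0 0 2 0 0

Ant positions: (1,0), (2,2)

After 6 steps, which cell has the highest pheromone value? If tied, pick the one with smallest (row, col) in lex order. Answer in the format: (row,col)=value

Step 1: ant0:(1,0)->N->(0,0) | ant1:(2,2)->S->(3,2)
  grid max=2 at (3,2)
Step 2: ant0:(0,0)->E->(0,1) | ant1:(3,2)->N->(2,2)
  grid max=2 at (2,2)
Step 3: ant0:(0,1)->E->(0,2) | ant1:(2,2)->S->(3,2)
  grid max=2 at (3,2)
Step 4: ant0:(0,2)->E->(0,3) | ant1:(3,2)->N->(2,2)
  grid max=2 at (2,2)
Step 5: ant0:(0,3)->E->(0,4) | ant1:(2,2)->S->(3,2)
  grid max=2 at (3,2)
Step 6: ant0:(0,4)->S->(1,4) | ant1:(3,2)->N->(2,2)
  grid max=2 at (2,2)
Final grid:
  0 0 0 0 0
  0 0 0 0 1
  0 0 2 0 0
  0 0 1 0 0
  0 0 0 0 0
Max pheromone 2 at (2,2)

Answer: (2,2)=2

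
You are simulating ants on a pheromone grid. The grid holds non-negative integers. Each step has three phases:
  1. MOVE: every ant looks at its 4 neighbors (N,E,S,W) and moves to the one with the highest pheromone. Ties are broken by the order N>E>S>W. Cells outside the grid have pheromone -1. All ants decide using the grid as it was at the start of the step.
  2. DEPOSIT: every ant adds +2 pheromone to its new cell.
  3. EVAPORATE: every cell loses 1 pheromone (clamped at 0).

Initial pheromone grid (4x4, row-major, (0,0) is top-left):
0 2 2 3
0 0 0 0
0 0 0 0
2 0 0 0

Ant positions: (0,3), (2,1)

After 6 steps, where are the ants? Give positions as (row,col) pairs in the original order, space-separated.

Step 1: ant0:(0,3)->W->(0,2) | ant1:(2,1)->N->(1,1)
  grid max=3 at (0,2)
Step 2: ant0:(0,2)->E->(0,3) | ant1:(1,1)->N->(0,1)
  grid max=3 at (0,3)
Step 3: ant0:(0,3)->W->(0,2) | ant1:(0,1)->E->(0,2)
  grid max=5 at (0,2)
Step 4: ant0:(0,2)->E->(0,3) | ant1:(0,2)->E->(0,3)
  grid max=5 at (0,3)
Step 5: ant0:(0,3)->W->(0,2) | ant1:(0,3)->W->(0,2)
  grid max=7 at (0,2)
Step 6: ant0:(0,2)->E->(0,3) | ant1:(0,2)->E->(0,3)
  grid max=7 at (0,3)

(0,3) (0,3)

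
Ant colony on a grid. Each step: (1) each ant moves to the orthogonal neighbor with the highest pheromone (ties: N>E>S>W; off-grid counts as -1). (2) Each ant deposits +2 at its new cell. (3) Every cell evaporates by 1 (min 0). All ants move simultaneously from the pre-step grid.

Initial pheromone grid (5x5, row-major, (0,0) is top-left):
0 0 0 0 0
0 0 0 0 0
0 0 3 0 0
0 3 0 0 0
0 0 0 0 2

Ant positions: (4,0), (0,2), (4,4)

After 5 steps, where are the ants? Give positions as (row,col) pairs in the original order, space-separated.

Step 1: ant0:(4,0)->N->(3,0) | ant1:(0,2)->E->(0,3) | ant2:(4,4)->N->(3,4)
  grid max=2 at (2,2)
Step 2: ant0:(3,0)->E->(3,1) | ant1:(0,3)->E->(0,4) | ant2:(3,4)->S->(4,4)
  grid max=3 at (3,1)
Step 3: ant0:(3,1)->N->(2,1) | ant1:(0,4)->S->(1,4) | ant2:(4,4)->N->(3,4)
  grid max=2 at (3,1)
Step 4: ant0:(2,1)->S->(3,1) | ant1:(1,4)->N->(0,4) | ant2:(3,4)->S->(4,4)
  grid max=3 at (3,1)
Step 5: ant0:(3,1)->N->(2,1) | ant1:(0,4)->S->(1,4) | ant2:(4,4)->N->(3,4)
  grid max=2 at (3,1)

(2,1) (1,4) (3,4)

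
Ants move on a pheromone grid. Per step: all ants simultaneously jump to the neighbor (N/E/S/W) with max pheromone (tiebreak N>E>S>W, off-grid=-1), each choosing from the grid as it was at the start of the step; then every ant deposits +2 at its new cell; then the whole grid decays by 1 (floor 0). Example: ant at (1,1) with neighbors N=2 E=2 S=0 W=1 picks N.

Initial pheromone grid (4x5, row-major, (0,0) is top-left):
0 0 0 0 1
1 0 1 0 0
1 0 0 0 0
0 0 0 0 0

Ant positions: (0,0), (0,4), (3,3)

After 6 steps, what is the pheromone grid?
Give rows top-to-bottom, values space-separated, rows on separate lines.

After step 1: ants at (1,0),(1,4),(2,3)
  0 0 0 0 0
  2 0 0 0 1
  0 0 0 1 0
  0 0 0 0 0
After step 2: ants at (0,0),(0,4),(1,3)
  1 0 0 0 1
  1 0 0 1 0
  0 0 0 0 0
  0 0 0 0 0
After step 3: ants at (1,0),(1,4),(0,3)
  0 0 0 1 0
  2 0 0 0 1
  0 0 0 0 0
  0 0 0 0 0
After step 4: ants at (0,0),(0,4),(0,4)
  1 0 0 0 3
  1 0 0 0 0
  0 0 0 0 0
  0 0 0 0 0
After step 5: ants at (1,0),(1,4),(1,4)
  0 0 0 0 2
  2 0 0 0 3
  0 0 0 0 0
  0 0 0 0 0
After step 6: ants at (0,0),(0,4),(0,4)
  1 0 0 0 5
  1 0 0 0 2
  0 0 0 0 0
  0 0 0 0 0

1 0 0 0 5
1 0 0 0 2
0 0 0 0 0
0 0 0 0 0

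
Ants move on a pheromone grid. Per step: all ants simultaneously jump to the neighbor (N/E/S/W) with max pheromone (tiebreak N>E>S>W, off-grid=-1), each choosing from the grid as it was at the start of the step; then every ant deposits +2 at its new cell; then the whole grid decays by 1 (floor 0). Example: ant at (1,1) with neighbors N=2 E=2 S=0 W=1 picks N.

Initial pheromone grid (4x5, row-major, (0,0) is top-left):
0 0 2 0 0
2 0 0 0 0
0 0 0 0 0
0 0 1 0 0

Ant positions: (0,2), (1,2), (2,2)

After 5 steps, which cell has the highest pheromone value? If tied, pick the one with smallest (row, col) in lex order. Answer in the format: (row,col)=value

Step 1: ant0:(0,2)->E->(0,3) | ant1:(1,2)->N->(0,2) | ant2:(2,2)->S->(3,2)
  grid max=3 at (0,2)
Step 2: ant0:(0,3)->W->(0,2) | ant1:(0,2)->E->(0,3) | ant2:(3,2)->N->(2,2)
  grid max=4 at (0,2)
Step 3: ant0:(0,2)->E->(0,3) | ant1:(0,3)->W->(0,2) | ant2:(2,2)->S->(3,2)
  grid max=5 at (0,2)
Step 4: ant0:(0,3)->W->(0,2) | ant1:(0,2)->E->(0,3) | ant2:(3,2)->N->(2,2)
  grid max=6 at (0,2)
Step 5: ant0:(0,2)->E->(0,3) | ant1:(0,3)->W->(0,2) | ant2:(2,2)->S->(3,2)
  grid max=7 at (0,2)
Final grid:
  0 0 7 5 0
  0 0 0 0 0
  0 0 0 0 0
  0 0 2 0 0
Max pheromone 7 at (0,2)

Answer: (0,2)=7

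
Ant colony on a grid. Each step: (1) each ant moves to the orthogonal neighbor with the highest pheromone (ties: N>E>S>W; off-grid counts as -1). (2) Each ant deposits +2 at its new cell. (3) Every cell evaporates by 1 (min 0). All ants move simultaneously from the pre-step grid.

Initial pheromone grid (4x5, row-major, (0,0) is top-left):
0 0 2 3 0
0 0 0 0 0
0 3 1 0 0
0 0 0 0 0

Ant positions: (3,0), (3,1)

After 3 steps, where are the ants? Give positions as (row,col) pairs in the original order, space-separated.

Step 1: ant0:(3,0)->N->(2,0) | ant1:(3,1)->N->(2,1)
  grid max=4 at (2,1)
Step 2: ant0:(2,0)->E->(2,1) | ant1:(2,1)->W->(2,0)
  grid max=5 at (2,1)
Step 3: ant0:(2,1)->W->(2,0) | ant1:(2,0)->E->(2,1)
  grid max=6 at (2,1)

(2,0) (2,1)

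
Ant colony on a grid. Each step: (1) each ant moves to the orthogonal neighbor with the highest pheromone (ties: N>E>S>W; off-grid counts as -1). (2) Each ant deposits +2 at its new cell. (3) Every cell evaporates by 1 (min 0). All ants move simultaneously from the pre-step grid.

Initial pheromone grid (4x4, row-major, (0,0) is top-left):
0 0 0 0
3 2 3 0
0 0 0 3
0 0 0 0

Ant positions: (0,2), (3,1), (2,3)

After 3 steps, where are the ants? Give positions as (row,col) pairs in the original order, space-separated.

Step 1: ant0:(0,2)->S->(1,2) | ant1:(3,1)->N->(2,1) | ant2:(2,3)->N->(1,3)
  grid max=4 at (1,2)
Step 2: ant0:(1,2)->E->(1,3) | ant1:(2,1)->N->(1,1) | ant2:(1,3)->W->(1,2)
  grid max=5 at (1,2)
Step 3: ant0:(1,3)->W->(1,2) | ant1:(1,1)->E->(1,2) | ant2:(1,2)->E->(1,3)
  grid max=8 at (1,2)

(1,2) (1,2) (1,3)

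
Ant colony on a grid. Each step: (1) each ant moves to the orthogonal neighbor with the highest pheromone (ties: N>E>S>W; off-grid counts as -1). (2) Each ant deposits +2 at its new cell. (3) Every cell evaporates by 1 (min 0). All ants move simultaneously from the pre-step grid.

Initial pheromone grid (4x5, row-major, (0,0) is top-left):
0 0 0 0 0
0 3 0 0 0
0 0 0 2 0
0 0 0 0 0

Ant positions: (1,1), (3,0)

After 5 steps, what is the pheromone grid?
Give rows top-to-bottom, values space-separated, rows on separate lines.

After step 1: ants at (0,1),(2,0)
  0 1 0 0 0
  0 2 0 0 0
  1 0 0 1 0
  0 0 0 0 0
After step 2: ants at (1,1),(1,0)
  0 0 0 0 0
  1 3 0 0 0
  0 0 0 0 0
  0 0 0 0 0
After step 3: ants at (1,0),(1,1)
  0 0 0 0 0
  2 4 0 0 0
  0 0 0 0 0
  0 0 0 0 0
After step 4: ants at (1,1),(1,0)
  0 0 0 0 0
  3 5 0 0 0
  0 0 0 0 0
  0 0 0 0 0
After step 5: ants at (1,0),(1,1)
  0 0 0 0 0
  4 6 0 0 0
  0 0 0 0 0
  0 0 0 0 0

0 0 0 0 0
4 6 0 0 0
0 0 0 0 0
0 0 0 0 0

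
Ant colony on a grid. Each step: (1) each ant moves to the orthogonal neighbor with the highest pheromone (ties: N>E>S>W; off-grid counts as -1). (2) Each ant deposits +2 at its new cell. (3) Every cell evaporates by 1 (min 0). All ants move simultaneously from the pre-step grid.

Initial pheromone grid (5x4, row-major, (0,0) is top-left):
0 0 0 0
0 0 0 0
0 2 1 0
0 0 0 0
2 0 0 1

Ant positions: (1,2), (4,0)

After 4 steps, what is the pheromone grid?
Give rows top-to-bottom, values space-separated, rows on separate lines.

After step 1: ants at (2,2),(3,0)
  0 0 0 0
  0 0 0 0
  0 1 2 0
  1 0 0 0
  1 0 0 0
After step 2: ants at (2,1),(4,0)
  0 0 0 0
  0 0 0 0
  0 2 1 0
  0 0 0 0
  2 0 0 0
After step 3: ants at (2,2),(3,0)
  0 0 0 0
  0 0 0 0
  0 1 2 0
  1 0 0 0
  1 0 0 0
After step 4: ants at (2,1),(4,0)
  0 0 0 0
  0 0 0 0
  0 2 1 0
  0 0 0 0
  2 0 0 0

0 0 0 0
0 0 0 0
0 2 1 0
0 0 0 0
2 0 0 0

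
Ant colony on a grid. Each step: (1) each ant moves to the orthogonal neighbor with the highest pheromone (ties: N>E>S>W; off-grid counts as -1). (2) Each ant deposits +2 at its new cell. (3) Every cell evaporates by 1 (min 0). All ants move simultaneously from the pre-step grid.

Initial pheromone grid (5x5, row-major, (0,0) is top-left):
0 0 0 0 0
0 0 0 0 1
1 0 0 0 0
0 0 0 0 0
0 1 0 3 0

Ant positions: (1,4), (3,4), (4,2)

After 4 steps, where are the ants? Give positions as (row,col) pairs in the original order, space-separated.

Step 1: ant0:(1,4)->N->(0,4) | ant1:(3,4)->N->(2,4) | ant2:(4,2)->E->(4,3)
  grid max=4 at (4,3)
Step 2: ant0:(0,4)->S->(1,4) | ant1:(2,4)->N->(1,4) | ant2:(4,3)->N->(3,3)
  grid max=3 at (1,4)
Step 3: ant0:(1,4)->N->(0,4) | ant1:(1,4)->N->(0,4) | ant2:(3,3)->S->(4,3)
  grid max=4 at (4,3)
Step 4: ant0:(0,4)->S->(1,4) | ant1:(0,4)->S->(1,4) | ant2:(4,3)->N->(3,3)
  grid max=5 at (1,4)

(1,4) (1,4) (3,3)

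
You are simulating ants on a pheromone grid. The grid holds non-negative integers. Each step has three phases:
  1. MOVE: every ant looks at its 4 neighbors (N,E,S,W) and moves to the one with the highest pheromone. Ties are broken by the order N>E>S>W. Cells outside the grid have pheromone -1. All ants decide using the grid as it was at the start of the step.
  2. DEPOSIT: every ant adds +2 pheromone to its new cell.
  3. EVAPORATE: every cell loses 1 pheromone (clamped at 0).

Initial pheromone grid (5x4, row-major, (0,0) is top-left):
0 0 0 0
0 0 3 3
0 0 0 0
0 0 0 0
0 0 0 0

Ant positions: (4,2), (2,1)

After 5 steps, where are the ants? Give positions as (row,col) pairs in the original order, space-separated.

Step 1: ant0:(4,2)->N->(3,2) | ant1:(2,1)->N->(1,1)
  grid max=2 at (1,2)
Step 2: ant0:(3,2)->N->(2,2) | ant1:(1,1)->E->(1,2)
  grid max=3 at (1,2)
Step 3: ant0:(2,2)->N->(1,2) | ant1:(1,2)->E->(1,3)
  grid max=4 at (1,2)
Step 4: ant0:(1,2)->E->(1,3) | ant1:(1,3)->W->(1,2)
  grid max=5 at (1,2)
Step 5: ant0:(1,3)->W->(1,2) | ant1:(1,2)->E->(1,3)
  grid max=6 at (1,2)

(1,2) (1,3)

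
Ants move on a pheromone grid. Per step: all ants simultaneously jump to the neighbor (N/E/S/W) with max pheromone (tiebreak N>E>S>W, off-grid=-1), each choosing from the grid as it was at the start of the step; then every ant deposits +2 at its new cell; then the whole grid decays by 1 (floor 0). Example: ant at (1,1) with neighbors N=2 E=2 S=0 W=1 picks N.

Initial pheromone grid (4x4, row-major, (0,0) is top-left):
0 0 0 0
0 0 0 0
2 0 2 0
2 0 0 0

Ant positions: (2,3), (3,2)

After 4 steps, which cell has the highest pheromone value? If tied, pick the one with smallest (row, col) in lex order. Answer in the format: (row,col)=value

Answer: (2,2)=6

Derivation:
Step 1: ant0:(2,3)->W->(2,2) | ant1:(3,2)->N->(2,2)
  grid max=5 at (2,2)
Step 2: ant0:(2,2)->N->(1,2) | ant1:(2,2)->N->(1,2)
  grid max=4 at (2,2)
Step 3: ant0:(1,2)->S->(2,2) | ant1:(1,2)->S->(2,2)
  grid max=7 at (2,2)
Step 4: ant0:(2,2)->N->(1,2) | ant1:(2,2)->N->(1,2)
  grid max=6 at (2,2)
Final grid:
  0 0 0 0
  0 0 5 0
  0 0 6 0
  0 0 0 0
Max pheromone 6 at (2,2)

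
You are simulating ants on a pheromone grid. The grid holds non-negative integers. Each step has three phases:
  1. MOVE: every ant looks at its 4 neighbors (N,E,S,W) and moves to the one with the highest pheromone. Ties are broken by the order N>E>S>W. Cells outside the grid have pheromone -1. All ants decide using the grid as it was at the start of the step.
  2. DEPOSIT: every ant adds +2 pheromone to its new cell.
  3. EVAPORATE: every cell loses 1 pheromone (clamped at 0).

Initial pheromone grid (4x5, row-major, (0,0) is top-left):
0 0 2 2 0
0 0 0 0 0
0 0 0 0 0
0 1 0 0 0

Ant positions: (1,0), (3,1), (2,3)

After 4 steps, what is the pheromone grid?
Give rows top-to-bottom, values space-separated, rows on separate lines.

After step 1: ants at (0,0),(2,1),(1,3)
  1 0 1 1 0
  0 0 0 1 0
  0 1 0 0 0
  0 0 0 0 0
After step 2: ants at (0,1),(1,1),(0,3)
  0 1 0 2 0
  0 1 0 0 0
  0 0 0 0 0
  0 0 0 0 0
After step 3: ants at (1,1),(0,1),(0,4)
  0 2 0 1 1
  0 2 0 0 0
  0 0 0 0 0
  0 0 0 0 0
After step 4: ants at (0,1),(1,1),(0,3)
  0 3 0 2 0
  0 3 0 0 0
  0 0 0 0 0
  0 0 0 0 0

0 3 0 2 0
0 3 0 0 0
0 0 0 0 0
0 0 0 0 0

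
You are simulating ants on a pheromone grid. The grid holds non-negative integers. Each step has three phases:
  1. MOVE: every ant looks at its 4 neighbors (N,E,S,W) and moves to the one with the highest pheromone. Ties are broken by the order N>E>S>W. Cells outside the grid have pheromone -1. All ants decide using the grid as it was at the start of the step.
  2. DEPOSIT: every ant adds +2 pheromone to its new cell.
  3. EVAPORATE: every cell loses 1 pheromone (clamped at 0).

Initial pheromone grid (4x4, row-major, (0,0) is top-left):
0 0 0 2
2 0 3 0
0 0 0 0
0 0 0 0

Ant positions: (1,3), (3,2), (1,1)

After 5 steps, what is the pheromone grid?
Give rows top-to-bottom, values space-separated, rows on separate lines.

After step 1: ants at (1,2),(2,2),(1,2)
  0 0 0 1
  1 0 6 0
  0 0 1 0
  0 0 0 0
After step 2: ants at (2,2),(1,2),(2,2)
  0 0 0 0
  0 0 7 0
  0 0 4 0
  0 0 0 0
After step 3: ants at (1,2),(2,2),(1,2)
  0 0 0 0
  0 0 10 0
  0 0 5 0
  0 0 0 0
After step 4: ants at (2,2),(1,2),(2,2)
  0 0 0 0
  0 0 11 0
  0 0 8 0
  0 0 0 0
After step 5: ants at (1,2),(2,2),(1,2)
  0 0 0 0
  0 0 14 0
  0 0 9 0
  0 0 0 0

0 0 0 0
0 0 14 0
0 0 9 0
0 0 0 0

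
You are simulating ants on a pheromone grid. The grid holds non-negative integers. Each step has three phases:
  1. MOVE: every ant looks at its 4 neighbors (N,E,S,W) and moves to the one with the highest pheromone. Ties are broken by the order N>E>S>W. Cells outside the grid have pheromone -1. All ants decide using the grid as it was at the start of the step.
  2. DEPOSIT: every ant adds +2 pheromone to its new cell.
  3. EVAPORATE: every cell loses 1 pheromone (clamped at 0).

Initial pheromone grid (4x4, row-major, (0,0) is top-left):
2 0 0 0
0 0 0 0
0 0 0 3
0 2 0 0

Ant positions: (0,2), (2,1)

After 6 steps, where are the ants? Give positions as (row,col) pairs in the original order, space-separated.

Step 1: ant0:(0,2)->E->(0,3) | ant1:(2,1)->S->(3,1)
  grid max=3 at (3,1)
Step 2: ant0:(0,3)->S->(1,3) | ant1:(3,1)->N->(2,1)
  grid max=2 at (3,1)
Step 3: ant0:(1,3)->S->(2,3) | ant1:(2,1)->S->(3,1)
  grid max=3 at (3,1)
Step 4: ant0:(2,3)->N->(1,3) | ant1:(3,1)->N->(2,1)
  grid max=2 at (3,1)
Step 5: ant0:(1,3)->S->(2,3) | ant1:(2,1)->S->(3,1)
  grid max=3 at (3,1)
Step 6: ant0:(2,3)->N->(1,3) | ant1:(3,1)->N->(2,1)
  grid max=2 at (3,1)

(1,3) (2,1)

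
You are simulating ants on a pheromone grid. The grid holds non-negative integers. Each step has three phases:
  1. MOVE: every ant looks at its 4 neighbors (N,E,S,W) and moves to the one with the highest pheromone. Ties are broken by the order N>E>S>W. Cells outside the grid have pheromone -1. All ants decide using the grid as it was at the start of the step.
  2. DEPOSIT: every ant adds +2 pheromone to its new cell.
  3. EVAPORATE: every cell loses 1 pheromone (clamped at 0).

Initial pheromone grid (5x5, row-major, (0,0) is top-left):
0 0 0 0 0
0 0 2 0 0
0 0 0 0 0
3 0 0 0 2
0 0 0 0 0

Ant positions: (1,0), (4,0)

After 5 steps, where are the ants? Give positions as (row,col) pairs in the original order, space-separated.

Step 1: ant0:(1,0)->N->(0,0) | ant1:(4,0)->N->(3,0)
  grid max=4 at (3,0)
Step 2: ant0:(0,0)->E->(0,1) | ant1:(3,0)->N->(2,0)
  grid max=3 at (3,0)
Step 3: ant0:(0,1)->E->(0,2) | ant1:(2,0)->S->(3,0)
  grid max=4 at (3,0)
Step 4: ant0:(0,2)->E->(0,3) | ant1:(3,0)->N->(2,0)
  grid max=3 at (3,0)
Step 5: ant0:(0,3)->E->(0,4) | ant1:(2,0)->S->(3,0)
  grid max=4 at (3,0)

(0,4) (3,0)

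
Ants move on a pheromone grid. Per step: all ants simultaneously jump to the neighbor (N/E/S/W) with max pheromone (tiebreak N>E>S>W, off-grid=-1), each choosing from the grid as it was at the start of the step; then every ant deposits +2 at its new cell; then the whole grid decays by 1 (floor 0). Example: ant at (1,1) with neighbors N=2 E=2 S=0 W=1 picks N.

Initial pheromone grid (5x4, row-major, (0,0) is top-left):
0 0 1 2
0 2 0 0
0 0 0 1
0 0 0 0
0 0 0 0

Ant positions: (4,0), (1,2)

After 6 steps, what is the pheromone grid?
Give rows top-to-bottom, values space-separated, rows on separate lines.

After step 1: ants at (3,0),(1,1)
  0 0 0 1
  0 3 0 0
  0 0 0 0
  1 0 0 0
  0 0 0 0
After step 2: ants at (2,0),(0,1)
  0 1 0 0
  0 2 0 0
  1 0 0 0
  0 0 0 0
  0 0 0 0
After step 3: ants at (1,0),(1,1)
  0 0 0 0
  1 3 0 0
  0 0 0 0
  0 0 0 0
  0 0 0 0
After step 4: ants at (1,1),(1,0)
  0 0 0 0
  2 4 0 0
  0 0 0 0
  0 0 0 0
  0 0 0 0
After step 5: ants at (1,0),(1,1)
  0 0 0 0
  3 5 0 0
  0 0 0 0
  0 0 0 0
  0 0 0 0
After step 6: ants at (1,1),(1,0)
  0 0 0 0
  4 6 0 0
  0 0 0 0
  0 0 0 0
  0 0 0 0

0 0 0 0
4 6 0 0
0 0 0 0
0 0 0 0
0 0 0 0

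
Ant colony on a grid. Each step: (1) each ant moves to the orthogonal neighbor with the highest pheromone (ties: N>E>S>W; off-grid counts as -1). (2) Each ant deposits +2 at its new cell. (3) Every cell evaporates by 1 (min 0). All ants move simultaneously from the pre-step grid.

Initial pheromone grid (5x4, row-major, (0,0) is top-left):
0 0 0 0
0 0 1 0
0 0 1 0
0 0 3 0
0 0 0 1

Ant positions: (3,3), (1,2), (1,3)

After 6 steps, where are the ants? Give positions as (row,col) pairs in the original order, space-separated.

Step 1: ant0:(3,3)->W->(3,2) | ant1:(1,2)->S->(2,2) | ant2:(1,3)->W->(1,2)
  grid max=4 at (3,2)
Step 2: ant0:(3,2)->N->(2,2) | ant1:(2,2)->S->(3,2) | ant2:(1,2)->S->(2,2)
  grid max=5 at (2,2)
Step 3: ant0:(2,2)->S->(3,2) | ant1:(3,2)->N->(2,2) | ant2:(2,2)->S->(3,2)
  grid max=8 at (3,2)
Step 4: ant0:(3,2)->N->(2,2) | ant1:(2,2)->S->(3,2) | ant2:(3,2)->N->(2,2)
  grid max=9 at (2,2)
Step 5: ant0:(2,2)->S->(3,2) | ant1:(3,2)->N->(2,2) | ant2:(2,2)->S->(3,2)
  grid max=12 at (3,2)
Step 6: ant0:(3,2)->N->(2,2) | ant1:(2,2)->S->(3,2) | ant2:(3,2)->N->(2,2)
  grid max=13 at (2,2)

(2,2) (3,2) (2,2)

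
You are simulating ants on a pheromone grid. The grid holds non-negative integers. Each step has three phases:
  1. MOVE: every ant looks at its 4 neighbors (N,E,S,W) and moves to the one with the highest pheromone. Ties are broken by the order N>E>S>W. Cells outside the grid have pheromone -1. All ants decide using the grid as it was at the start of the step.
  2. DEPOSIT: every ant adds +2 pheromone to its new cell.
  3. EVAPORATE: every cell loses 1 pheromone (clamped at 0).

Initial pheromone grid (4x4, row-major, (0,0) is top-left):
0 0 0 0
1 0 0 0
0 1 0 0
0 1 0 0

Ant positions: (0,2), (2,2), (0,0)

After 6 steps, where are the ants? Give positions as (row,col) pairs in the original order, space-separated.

Step 1: ant0:(0,2)->E->(0,3) | ant1:(2,2)->W->(2,1) | ant2:(0,0)->S->(1,0)
  grid max=2 at (1,0)
Step 2: ant0:(0,3)->S->(1,3) | ant1:(2,1)->N->(1,1) | ant2:(1,0)->N->(0,0)
  grid max=1 at (0,0)
Step 3: ant0:(1,3)->N->(0,3) | ant1:(1,1)->S->(2,1) | ant2:(0,0)->S->(1,0)
  grid max=2 at (1,0)
Step 4: ant0:(0,3)->S->(1,3) | ant1:(2,1)->N->(1,1) | ant2:(1,0)->N->(0,0)
  grid max=1 at (0,0)
Step 5: ant0:(1,3)->N->(0,3) | ant1:(1,1)->S->(2,1) | ant2:(0,0)->S->(1,0)
  grid max=2 at (1,0)
Step 6: ant0:(0,3)->S->(1,3) | ant1:(2,1)->N->(1,1) | ant2:(1,0)->N->(0,0)
  grid max=1 at (0,0)

(1,3) (1,1) (0,0)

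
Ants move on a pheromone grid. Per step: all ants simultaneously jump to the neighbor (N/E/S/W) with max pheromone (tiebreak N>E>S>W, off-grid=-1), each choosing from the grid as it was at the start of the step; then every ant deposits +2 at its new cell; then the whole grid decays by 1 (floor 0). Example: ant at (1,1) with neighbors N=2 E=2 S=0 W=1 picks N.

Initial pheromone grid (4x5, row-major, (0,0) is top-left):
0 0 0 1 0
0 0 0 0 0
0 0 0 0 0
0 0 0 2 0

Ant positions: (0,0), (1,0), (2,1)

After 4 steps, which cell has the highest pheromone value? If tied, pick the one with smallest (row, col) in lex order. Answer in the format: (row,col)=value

Answer: (0,1)=8

Derivation:
Step 1: ant0:(0,0)->E->(0,1) | ant1:(1,0)->N->(0,0) | ant2:(2,1)->N->(1,1)
  grid max=1 at (0,0)
Step 2: ant0:(0,1)->S->(1,1) | ant1:(0,0)->E->(0,1) | ant2:(1,1)->N->(0,1)
  grid max=4 at (0,1)
Step 3: ant0:(1,1)->N->(0,1) | ant1:(0,1)->S->(1,1) | ant2:(0,1)->S->(1,1)
  grid max=5 at (0,1)
Step 4: ant0:(0,1)->S->(1,1) | ant1:(1,1)->N->(0,1) | ant2:(1,1)->N->(0,1)
  grid max=8 at (0,1)
Final grid:
  0 8 0 0 0
  0 6 0 0 0
  0 0 0 0 0
  0 0 0 0 0
Max pheromone 8 at (0,1)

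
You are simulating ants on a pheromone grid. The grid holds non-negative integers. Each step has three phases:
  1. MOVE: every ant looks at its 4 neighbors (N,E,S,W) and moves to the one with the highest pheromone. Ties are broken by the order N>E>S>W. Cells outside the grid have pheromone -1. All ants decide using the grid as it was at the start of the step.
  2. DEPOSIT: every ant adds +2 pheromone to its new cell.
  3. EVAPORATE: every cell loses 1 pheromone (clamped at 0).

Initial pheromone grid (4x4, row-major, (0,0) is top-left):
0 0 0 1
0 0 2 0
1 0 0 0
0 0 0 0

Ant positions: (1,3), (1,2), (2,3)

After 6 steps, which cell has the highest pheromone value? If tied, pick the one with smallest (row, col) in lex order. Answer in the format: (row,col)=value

Answer: (1,2)=14

Derivation:
Step 1: ant0:(1,3)->W->(1,2) | ant1:(1,2)->N->(0,2) | ant2:(2,3)->N->(1,3)
  grid max=3 at (1,2)
Step 2: ant0:(1,2)->N->(0,2) | ant1:(0,2)->S->(1,2) | ant2:(1,3)->W->(1,2)
  grid max=6 at (1,2)
Step 3: ant0:(0,2)->S->(1,2) | ant1:(1,2)->N->(0,2) | ant2:(1,2)->N->(0,2)
  grid max=7 at (1,2)
Step 4: ant0:(1,2)->N->(0,2) | ant1:(0,2)->S->(1,2) | ant2:(0,2)->S->(1,2)
  grid max=10 at (1,2)
Step 5: ant0:(0,2)->S->(1,2) | ant1:(1,2)->N->(0,2) | ant2:(1,2)->N->(0,2)
  grid max=11 at (1,2)
Step 6: ant0:(1,2)->N->(0,2) | ant1:(0,2)->S->(1,2) | ant2:(0,2)->S->(1,2)
  grid max=14 at (1,2)
Final grid:
  0 0 10 0
  0 0 14 0
  0 0 0 0
  0 0 0 0
Max pheromone 14 at (1,2)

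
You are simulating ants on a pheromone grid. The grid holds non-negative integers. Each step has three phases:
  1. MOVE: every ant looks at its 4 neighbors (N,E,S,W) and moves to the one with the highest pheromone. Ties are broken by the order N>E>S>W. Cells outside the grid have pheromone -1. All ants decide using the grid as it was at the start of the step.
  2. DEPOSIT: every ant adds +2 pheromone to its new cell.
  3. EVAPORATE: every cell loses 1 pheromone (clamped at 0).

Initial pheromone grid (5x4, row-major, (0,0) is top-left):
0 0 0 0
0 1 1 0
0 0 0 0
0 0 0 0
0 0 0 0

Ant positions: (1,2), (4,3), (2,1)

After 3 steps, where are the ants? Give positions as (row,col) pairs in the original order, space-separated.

Step 1: ant0:(1,2)->W->(1,1) | ant1:(4,3)->N->(3,3) | ant2:(2,1)->N->(1,1)
  grid max=4 at (1,1)
Step 2: ant0:(1,1)->N->(0,1) | ant1:(3,3)->N->(2,3) | ant2:(1,1)->N->(0,1)
  grid max=3 at (0,1)
Step 3: ant0:(0,1)->S->(1,1) | ant1:(2,3)->N->(1,3) | ant2:(0,1)->S->(1,1)
  grid max=6 at (1,1)

(1,1) (1,3) (1,1)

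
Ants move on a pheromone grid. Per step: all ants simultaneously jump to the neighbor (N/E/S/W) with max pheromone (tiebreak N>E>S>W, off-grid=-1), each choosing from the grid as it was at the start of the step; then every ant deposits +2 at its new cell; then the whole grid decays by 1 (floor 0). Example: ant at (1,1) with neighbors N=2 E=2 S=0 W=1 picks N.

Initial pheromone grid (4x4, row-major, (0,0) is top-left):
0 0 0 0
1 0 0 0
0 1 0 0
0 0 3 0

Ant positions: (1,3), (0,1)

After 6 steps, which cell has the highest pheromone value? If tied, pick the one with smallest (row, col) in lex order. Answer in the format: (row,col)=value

Answer: (0,2)=6

Derivation:
Step 1: ant0:(1,3)->N->(0,3) | ant1:(0,1)->E->(0,2)
  grid max=2 at (3,2)
Step 2: ant0:(0,3)->W->(0,2) | ant1:(0,2)->E->(0,3)
  grid max=2 at (0,2)
Step 3: ant0:(0,2)->E->(0,3) | ant1:(0,3)->W->(0,2)
  grid max=3 at (0,2)
Step 4: ant0:(0,3)->W->(0,2) | ant1:(0,2)->E->(0,3)
  grid max=4 at (0,2)
Step 5: ant0:(0,2)->E->(0,3) | ant1:(0,3)->W->(0,2)
  grid max=5 at (0,2)
Step 6: ant0:(0,3)->W->(0,2) | ant1:(0,2)->E->(0,3)
  grid max=6 at (0,2)
Final grid:
  0 0 6 6
  0 0 0 0
  0 0 0 0
  0 0 0 0
Max pheromone 6 at (0,2)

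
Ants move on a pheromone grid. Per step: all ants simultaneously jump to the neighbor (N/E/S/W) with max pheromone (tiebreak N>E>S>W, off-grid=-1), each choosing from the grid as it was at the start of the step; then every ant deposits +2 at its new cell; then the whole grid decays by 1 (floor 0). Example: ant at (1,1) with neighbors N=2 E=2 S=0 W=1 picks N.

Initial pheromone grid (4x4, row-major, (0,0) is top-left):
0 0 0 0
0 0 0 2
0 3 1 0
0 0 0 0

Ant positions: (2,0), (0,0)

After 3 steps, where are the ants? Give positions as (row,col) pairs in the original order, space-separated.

Step 1: ant0:(2,0)->E->(2,1) | ant1:(0,0)->E->(0,1)
  grid max=4 at (2,1)
Step 2: ant0:(2,1)->N->(1,1) | ant1:(0,1)->E->(0,2)
  grid max=3 at (2,1)
Step 3: ant0:(1,1)->S->(2,1) | ant1:(0,2)->E->(0,3)
  grid max=4 at (2,1)

(2,1) (0,3)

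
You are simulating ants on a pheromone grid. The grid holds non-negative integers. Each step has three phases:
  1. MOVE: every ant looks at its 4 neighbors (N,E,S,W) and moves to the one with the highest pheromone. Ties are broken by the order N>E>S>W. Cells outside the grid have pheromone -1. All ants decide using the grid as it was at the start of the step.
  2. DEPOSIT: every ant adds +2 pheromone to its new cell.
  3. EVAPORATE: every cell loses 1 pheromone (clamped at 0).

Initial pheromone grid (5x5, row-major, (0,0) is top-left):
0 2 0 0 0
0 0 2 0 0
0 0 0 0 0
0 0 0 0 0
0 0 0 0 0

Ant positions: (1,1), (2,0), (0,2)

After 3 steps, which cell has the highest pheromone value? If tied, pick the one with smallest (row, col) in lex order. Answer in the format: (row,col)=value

Step 1: ant0:(1,1)->N->(0,1) | ant1:(2,0)->N->(1,0) | ant2:(0,2)->S->(1,2)
  grid max=3 at (0,1)
Step 2: ant0:(0,1)->E->(0,2) | ant1:(1,0)->N->(0,0) | ant2:(1,2)->N->(0,2)
  grid max=3 at (0,2)
Step 3: ant0:(0,2)->S->(1,2) | ant1:(0,0)->E->(0,1) | ant2:(0,2)->S->(1,2)
  grid max=5 at (1,2)
Final grid:
  0 3 2 0 0
  0 0 5 0 0
  0 0 0 0 0
  0 0 0 0 0
  0 0 0 0 0
Max pheromone 5 at (1,2)

Answer: (1,2)=5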